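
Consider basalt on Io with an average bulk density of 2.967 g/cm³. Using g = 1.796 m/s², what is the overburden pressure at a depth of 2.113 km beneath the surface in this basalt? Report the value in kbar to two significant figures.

0.11 kbar

basalt: 2967 kg/m³ × 1.796 m/s² × 2113 m = 1.126×10^7 Pa = 0.1126 kbar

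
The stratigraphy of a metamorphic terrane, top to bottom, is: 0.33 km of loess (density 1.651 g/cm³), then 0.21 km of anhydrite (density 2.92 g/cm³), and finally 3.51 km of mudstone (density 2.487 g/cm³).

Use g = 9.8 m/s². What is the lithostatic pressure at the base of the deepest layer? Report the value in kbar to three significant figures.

loess: 1651 kg/m³ × 9.8 m/s² × 330 m = 5.339×10^6 Pa = 0.05339 kbar
anhydrite: 2920 kg/m³ × 9.8 m/s² × 210 m = 6.009×10^6 Pa = 0.06009 kbar
mudstone: 2487 kg/m³ × 9.8 m/s² × 3510 m = 8.555×10^7 Pa = 0.8555 kbar
Total = 0.05339 + 0.06009 + 0.8555 = 0.96897 kbar

0.969 kbar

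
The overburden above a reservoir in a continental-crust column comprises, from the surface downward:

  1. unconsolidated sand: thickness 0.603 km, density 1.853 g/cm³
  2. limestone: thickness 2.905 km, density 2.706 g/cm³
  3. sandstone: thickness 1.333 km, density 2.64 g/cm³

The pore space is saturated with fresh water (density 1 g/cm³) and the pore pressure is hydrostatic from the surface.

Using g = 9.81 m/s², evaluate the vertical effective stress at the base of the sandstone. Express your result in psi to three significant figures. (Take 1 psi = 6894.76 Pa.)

Overburden (lithostatic) stress σ_v:
unconsolidated sand: 1853 kg/m³ × 9.81 m/s² × 603 m = 1.096×10^7 Pa = 10.96 MPa
limestone: 2706 kg/m³ × 9.81 m/s² × 2905 m = 7.712×10^7 Pa = 77.12 MPa
sandstone: 2640 kg/m³ × 9.81 m/s² × 1333 m = 3.452×10^7 Pa = 34.52 MPa
Total = 10.96 + 77.12 + 34.52 = 122.60 MPa
Pore pressure P_p = 1000 kg/m³ × 9.81 m/s² × 4841 m = 4.749×10^7 Pa = 47.49 MPa
Effective stress σ' = σ_v − P_p = 122.6 − 47.49 = 75.109 MPa = 10894 psi

10900 psi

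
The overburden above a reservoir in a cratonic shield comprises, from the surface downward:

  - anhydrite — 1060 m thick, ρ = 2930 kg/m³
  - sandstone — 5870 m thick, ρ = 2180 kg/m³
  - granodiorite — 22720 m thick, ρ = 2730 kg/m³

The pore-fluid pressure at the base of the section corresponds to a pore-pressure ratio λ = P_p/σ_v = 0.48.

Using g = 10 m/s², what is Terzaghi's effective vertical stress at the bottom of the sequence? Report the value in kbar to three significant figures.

4.05 kbar

Overburden (lithostatic) stress σ_v:
anhydrite: 2930 kg/m³ × 10 m/s² × 1060 m = 3.106×10^7 Pa = 31.06 MPa
sandstone: 2180 kg/m³ × 10 m/s² × 5870 m = 1.280×10^8 Pa = 128.0 MPa
granodiorite: 2730 kg/m³ × 10 m/s² × 22720 m = 6.203×10^8 Pa = 620.3 MPa
Total = 31.06 + 128.0 + 620.3 = 779.28 MPa
Pore pressure P_p = λ·σ_v = 0.48 × 779.3 MPa = 374.1 MPa
Effective stress σ' = σ_v − P_p = 779.3 − 374.1 = 405.23 MPa = 4.0523 kbar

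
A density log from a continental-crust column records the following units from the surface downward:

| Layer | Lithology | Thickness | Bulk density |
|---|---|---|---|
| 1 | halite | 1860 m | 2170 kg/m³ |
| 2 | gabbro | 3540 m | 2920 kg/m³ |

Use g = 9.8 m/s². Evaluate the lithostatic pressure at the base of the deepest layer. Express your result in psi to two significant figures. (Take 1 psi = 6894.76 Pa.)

20000 psi

halite: 2170 kg/m³ × 9.8 m/s² × 1860 m = 3.955×10^7 Pa = 5737 psi
gabbro: 2920 kg/m³ × 9.8 m/s² × 3540 m = 1.013×10^8 Pa = 14692 psi
Total = 5737 + 14692 = 20429 psi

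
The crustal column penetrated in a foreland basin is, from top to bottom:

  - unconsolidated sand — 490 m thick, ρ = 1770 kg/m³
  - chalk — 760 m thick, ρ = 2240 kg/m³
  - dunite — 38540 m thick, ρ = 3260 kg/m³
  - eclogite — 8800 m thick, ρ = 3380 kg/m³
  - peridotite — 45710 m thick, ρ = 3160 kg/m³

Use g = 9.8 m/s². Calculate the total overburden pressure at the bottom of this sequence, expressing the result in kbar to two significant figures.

unconsolidated sand: 1770 kg/m³ × 9.8 m/s² × 490 m = 8.500×10^6 Pa = 0.08500 kbar
chalk: 2240 kg/m³ × 9.8 m/s² × 760 m = 1.668×10^7 Pa = 0.1668 kbar
dunite: 3260 kg/m³ × 9.8 m/s² × 38540 m = 1.231×10^9 Pa = 12.31 kbar
eclogite: 3380 kg/m³ × 9.8 m/s² × 8800 m = 2.915×10^8 Pa = 2.915 kbar
peridotite: 3160 kg/m³ × 9.8 m/s² × 45710 m = 1.416×10^9 Pa = 14.16 kbar
Total = 0.08500 + 0.1668 + 12.31 + 2.915 + 14.16 = 29.635 kbar

30 kbar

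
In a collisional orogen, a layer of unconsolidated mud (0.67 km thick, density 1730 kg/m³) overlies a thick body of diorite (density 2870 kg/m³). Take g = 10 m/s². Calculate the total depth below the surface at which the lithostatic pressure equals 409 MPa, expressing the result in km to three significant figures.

Pressure at base of upper layers: 1730×10×670 = 1.159×10^7 Pa = 11.59 MPa
Remaining pressure to be supplied by diorite: 4.090×10^8 − 1.159×10^7 = 3.974×10^8 Pa
Additional depth in diorite = 3.974×10^8 Pa / (2870 kg/m³ × 10 m/s²) = 13847 m
Total depth = 670 m + 13847 m = 14517 m
= 14.517 km

14.5 km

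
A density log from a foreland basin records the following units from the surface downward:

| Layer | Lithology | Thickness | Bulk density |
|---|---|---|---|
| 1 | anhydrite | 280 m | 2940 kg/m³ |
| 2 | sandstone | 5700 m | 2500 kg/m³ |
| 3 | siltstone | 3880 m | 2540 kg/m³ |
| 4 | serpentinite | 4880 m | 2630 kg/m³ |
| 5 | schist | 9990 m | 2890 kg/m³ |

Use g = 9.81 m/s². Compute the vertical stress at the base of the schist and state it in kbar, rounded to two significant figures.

anhydrite: 2940 kg/m³ × 9.81 m/s² × 280 m = 8.076×10^6 Pa = 0.08076 kbar
sandstone: 2500 kg/m³ × 9.81 m/s² × 5700 m = 1.398×10^8 Pa = 1.398 kbar
siltstone: 2540 kg/m³ × 9.81 m/s² × 3880 m = 9.668×10^7 Pa = 0.9668 kbar
serpentinite: 2630 kg/m³ × 9.81 m/s² × 4880 m = 1.259×10^8 Pa = 1.259 kbar
schist: 2890 kg/m³ × 9.81 m/s² × 9990 m = 2.832×10^8 Pa = 2.832 kbar
Total = 0.08076 + 1.398 + 0.9668 + 1.259 + 2.832 = 6.5368 kbar

6.5 kbar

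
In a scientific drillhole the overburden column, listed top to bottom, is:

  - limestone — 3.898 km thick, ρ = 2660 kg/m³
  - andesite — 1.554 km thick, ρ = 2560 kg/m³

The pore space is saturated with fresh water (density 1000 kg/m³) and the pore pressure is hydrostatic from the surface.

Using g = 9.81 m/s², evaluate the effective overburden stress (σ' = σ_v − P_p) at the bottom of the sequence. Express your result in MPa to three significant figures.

87.3 MPa

Overburden (lithostatic) stress σ_v:
limestone: 2660 kg/m³ × 9.81 m/s² × 3898 m = 1.017×10^8 Pa = 101.7 MPa
andesite: 2560 kg/m³ × 9.81 m/s² × 1554 m = 3.903×10^7 Pa = 39.03 MPa
Total = 101.7 + 39.03 = 140.74 MPa
Pore pressure P_p = 1000 kg/m³ × 9.81 m/s² × 5452 m = 5.348×10^7 Pa = 53.48 MPa
Effective stress σ' = σ_v − P_p = 140.7 − 53.48 = 87.259 MPa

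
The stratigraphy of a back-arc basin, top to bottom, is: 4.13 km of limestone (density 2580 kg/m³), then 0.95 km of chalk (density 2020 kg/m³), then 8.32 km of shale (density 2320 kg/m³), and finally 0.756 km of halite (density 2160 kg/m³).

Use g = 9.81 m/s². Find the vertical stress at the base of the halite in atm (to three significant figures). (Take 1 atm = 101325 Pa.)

3240 atm

limestone: 2580 kg/m³ × 9.81 m/s² × 4130 m = 1.045×10^8 Pa = 1032 atm
chalk: 2020 kg/m³ × 9.81 m/s² × 950 m = 1.883×10^7 Pa = 185.8 atm
shale: 2320 kg/m³ × 9.81 m/s² × 8320 m = 1.894×10^8 Pa = 1869 atm
halite: 2160 kg/m³ × 9.81 m/s² × 756 m = 1.602×10^7 Pa = 158.1 atm
Total = 1032 + 185.8 + 1869 + 158.1 = 3244.3 atm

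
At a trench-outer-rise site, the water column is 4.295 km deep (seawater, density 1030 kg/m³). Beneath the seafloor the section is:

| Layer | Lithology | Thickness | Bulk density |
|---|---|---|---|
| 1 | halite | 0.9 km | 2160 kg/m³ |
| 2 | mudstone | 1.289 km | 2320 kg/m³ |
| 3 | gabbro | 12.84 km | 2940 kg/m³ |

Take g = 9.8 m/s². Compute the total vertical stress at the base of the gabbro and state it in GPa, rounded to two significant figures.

0.46 GPa

seawater: 1030 kg/m³ × 9.8 m/s² × 4295 m = 4.335×10^7 Pa = 0.04335 GPa
halite: 2160 kg/m³ × 9.8 m/s² × 900 m = 1.905×10^7 Pa = 0.01905 GPa
mudstone: 2320 kg/m³ × 9.8 m/s² × 1289 m = 2.931×10^7 Pa = 0.02931 GPa
gabbro: 2940 kg/m³ × 9.8 m/s² × 12840 m = 3.699×10^8 Pa = 0.3699 GPa
Total = 0.04335 + 0.01905 + 0.02931 + 0.3699 = 0.46166 GPa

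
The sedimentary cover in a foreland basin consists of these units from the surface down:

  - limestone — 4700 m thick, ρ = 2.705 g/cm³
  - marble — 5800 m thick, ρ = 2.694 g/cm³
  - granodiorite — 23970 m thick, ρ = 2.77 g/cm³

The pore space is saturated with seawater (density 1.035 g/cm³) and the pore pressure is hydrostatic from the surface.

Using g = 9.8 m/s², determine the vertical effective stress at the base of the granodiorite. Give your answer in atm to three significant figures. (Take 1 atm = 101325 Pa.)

Overburden (lithostatic) stress σ_v:
limestone: 2705 kg/m³ × 9.8 m/s² × 4700 m = 1.246×10^8 Pa = 124.6 MPa
marble: 2694 kg/m³ × 9.8 m/s² × 5800 m = 1.531×10^8 Pa = 153.1 MPa
granodiorite: 2770 kg/m³ × 9.8 m/s² × 23970 m = 6.507×10^8 Pa = 650.7 MPa
Total = 124.6 + 153.1 + 650.7 = 928.41 MPa
Pore pressure P_p = 1035 kg/m³ × 9.8 m/s² × 34470 m = 3.496×10^8 Pa = 349.6 MPa
Effective stress σ' = σ_v − P_p = 928.4 − 349.6 = 578.78 MPa = 5712.1 atm

5710 atm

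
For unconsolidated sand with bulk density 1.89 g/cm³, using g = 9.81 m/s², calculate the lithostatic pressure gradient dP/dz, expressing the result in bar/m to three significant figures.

dP/dz = ρg = 1890 kg/m³ × 9.81 m/s² = 18541 Pa/m
= 18541 Pa/m × (1 bar/m / 1.0000×10^5 Pa/m) = 0.18541 bar/m

0.185 bar/m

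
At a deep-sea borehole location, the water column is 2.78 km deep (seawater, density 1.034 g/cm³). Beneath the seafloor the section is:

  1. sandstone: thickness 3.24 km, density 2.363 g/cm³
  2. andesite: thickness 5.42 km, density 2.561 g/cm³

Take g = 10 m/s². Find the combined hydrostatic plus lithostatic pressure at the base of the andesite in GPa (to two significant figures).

0.24 GPa

seawater: 1034 kg/m³ × 10 m/s² × 2780 m = 2.875×10^7 Pa = 0.02875 GPa
sandstone: 2363 kg/m³ × 10 m/s² × 3240 m = 7.656×10^7 Pa = 0.07656 GPa
andesite: 2561 kg/m³ × 10 m/s² × 5420 m = 1.388×10^8 Pa = 0.1388 GPa
Total = 0.02875 + 0.07656 + 0.1388 = 0.24411 GPa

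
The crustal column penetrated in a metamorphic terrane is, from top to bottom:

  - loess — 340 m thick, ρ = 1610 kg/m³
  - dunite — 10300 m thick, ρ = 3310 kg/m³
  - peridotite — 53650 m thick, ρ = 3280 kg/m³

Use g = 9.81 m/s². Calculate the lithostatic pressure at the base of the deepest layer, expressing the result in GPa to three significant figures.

2.07 GPa

loess: 1610 kg/m³ × 9.81 m/s² × 340 m = 5.370×10^6 Pa = 5.370×10^-3 GPa
dunite: 3310 kg/m³ × 9.81 m/s² × 10300 m = 3.345×10^8 Pa = 0.3345 GPa
peridotite: 3280 kg/m³ × 9.81 m/s² × 53650 m = 1.726×10^9 Pa = 1.726 GPa
Total = 5.370×10^-3 + 0.3345 + 1.726 = 2.0661 GPa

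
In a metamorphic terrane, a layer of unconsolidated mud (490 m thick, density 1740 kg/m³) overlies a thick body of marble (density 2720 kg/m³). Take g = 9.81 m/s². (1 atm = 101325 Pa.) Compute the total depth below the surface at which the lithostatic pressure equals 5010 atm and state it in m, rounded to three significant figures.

19200 m

Pressure at base of upper layers: 1740×9.81×490 = 8.364×10^6 Pa = 82.55 atm
Remaining pressure to be supplied by marble: 5.076×10^8 − 8.364×10^6 = 4.993×10^8 Pa
Additional depth in marble = 4.993×10^8 Pa / (2720 kg/m³ × 9.81 m/s²) = 18711 m
Total depth = 490 m + 18711 m = 19201 m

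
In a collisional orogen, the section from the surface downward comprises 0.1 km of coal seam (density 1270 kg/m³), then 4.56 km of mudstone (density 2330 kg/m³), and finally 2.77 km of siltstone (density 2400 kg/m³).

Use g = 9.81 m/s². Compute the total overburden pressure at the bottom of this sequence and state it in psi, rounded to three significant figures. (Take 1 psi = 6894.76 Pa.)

coal seam: 1270 kg/m³ × 9.81 m/s² × 100 m = 1.246×10^6 Pa = 180.7 psi
mudstone: 2330 kg/m³ × 9.81 m/s² × 4560 m = 1.042×10^8 Pa = 15117 psi
siltstone: 2400 kg/m³ × 9.81 m/s² × 2770 m = 6.522×10^7 Pa = 9459 psi
Total = 180.7 + 15117 + 9459 = 24757 psi

24800 psi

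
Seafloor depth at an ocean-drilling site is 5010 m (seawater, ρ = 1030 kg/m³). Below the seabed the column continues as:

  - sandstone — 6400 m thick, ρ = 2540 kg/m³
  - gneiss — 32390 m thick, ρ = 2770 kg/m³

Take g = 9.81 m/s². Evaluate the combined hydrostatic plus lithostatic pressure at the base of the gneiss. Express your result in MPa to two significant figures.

1100 MPa

seawater: 1030 kg/m³ × 9.81 m/s² × 5010 m = 5.062×10^7 Pa = 50.62 MPa
sandstone: 2540 kg/m³ × 9.81 m/s² × 6400 m = 1.595×10^8 Pa = 159.5 MPa
gneiss: 2770 kg/m³ × 9.81 m/s² × 32390 m = 8.802×10^8 Pa = 880.2 MPa
Total = 50.62 + 159.5 + 880.2 = 1090.3 MPa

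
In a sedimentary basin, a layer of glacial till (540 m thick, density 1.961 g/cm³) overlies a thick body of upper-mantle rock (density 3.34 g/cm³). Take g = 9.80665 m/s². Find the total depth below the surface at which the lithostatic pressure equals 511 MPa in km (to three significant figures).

15.8 km

Pressure at base of upper layers: 1961×9.80665×540 = 1.038×10^7 Pa = 10.38 MPa
Remaining pressure to be supplied by upper-mantle rock: 5.110×10^8 − 1.038×10^7 = 5.006×10^8 Pa
Additional depth in upper-mantle rock = 5.006×10^8 Pa / (3340 kg/m³ × 9.80665 m/s²) = 15284 m
Total depth = 540 m + 15284 m = 15824 m
= 15.824 km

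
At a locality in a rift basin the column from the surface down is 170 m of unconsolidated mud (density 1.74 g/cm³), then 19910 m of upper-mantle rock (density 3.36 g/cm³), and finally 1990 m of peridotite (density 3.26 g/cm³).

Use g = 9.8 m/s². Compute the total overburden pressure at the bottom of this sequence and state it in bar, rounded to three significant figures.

7220 bar

unconsolidated mud: 1740 kg/m³ × 9.8 m/s² × 170 m = 2.899×10^6 Pa = 28.99 bar
upper-mantle rock: 3360 kg/m³ × 9.8 m/s² × 19910 m = 6.556×10^8 Pa = 6556 bar
peridotite: 3260 kg/m³ × 9.8 m/s² × 1990 m = 6.358×10^7 Pa = 635.8 bar
Total = 28.99 + 6556 + 635.8 = 7220.7 bar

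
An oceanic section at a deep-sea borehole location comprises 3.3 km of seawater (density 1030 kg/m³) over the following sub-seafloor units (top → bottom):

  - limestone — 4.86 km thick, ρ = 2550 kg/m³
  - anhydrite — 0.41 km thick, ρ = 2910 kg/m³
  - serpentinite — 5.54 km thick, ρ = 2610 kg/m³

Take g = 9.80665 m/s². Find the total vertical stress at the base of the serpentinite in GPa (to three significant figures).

seawater: 1030 kg/m³ × 9.80665 m/s² × 3300 m = 3.333×10^7 Pa = 0.03333 GPa
limestone: 2550 kg/m³ × 9.80665 m/s² × 4860 m = 1.215×10^8 Pa = 0.1215 GPa
anhydrite: 2910 kg/m³ × 9.80665 m/s² × 410 m = 1.170×10^7 Pa = 0.01170 GPa
serpentinite: 2610 kg/m³ × 9.80665 m/s² × 5540 m = 1.418×10^8 Pa = 0.1418 GPa
Total = 0.03333 + 0.1215 + 0.01170 + 0.1418 = 0.30837 GPa

0.308 GPa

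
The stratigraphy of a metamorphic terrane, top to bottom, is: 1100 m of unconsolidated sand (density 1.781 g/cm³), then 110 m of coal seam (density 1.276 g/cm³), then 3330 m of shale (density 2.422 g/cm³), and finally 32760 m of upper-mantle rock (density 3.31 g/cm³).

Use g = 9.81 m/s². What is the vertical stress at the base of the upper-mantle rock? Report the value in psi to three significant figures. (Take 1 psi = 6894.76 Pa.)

169000 psi

unconsolidated sand: 1781 kg/m³ × 9.81 m/s² × 1100 m = 1.922×10^7 Pa = 2787 psi
coal seam: 1276 kg/m³ × 9.81 m/s² × 110 m = 1.377×10^6 Pa = 199.7 psi
shale: 2422 kg/m³ × 9.81 m/s² × 3330 m = 7.912×10^7 Pa = 11475 psi
upper-mantle rock: 3310 kg/m³ × 9.81 m/s² × 32760 m = 1.064×10^9 Pa = 1.543×10^5 psi
Total = 2787 + 199.7 + 11475 + 1.543×10^5 = 1.6875×10^5 psi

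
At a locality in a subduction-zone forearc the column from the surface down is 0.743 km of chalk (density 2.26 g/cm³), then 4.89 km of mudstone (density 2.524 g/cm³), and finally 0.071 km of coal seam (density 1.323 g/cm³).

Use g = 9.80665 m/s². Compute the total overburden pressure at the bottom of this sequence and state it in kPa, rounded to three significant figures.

138000 kPa

chalk: 2260 kg/m³ × 9.80665 m/s² × 743 m = 1.647×10^7 Pa = 16467 kPa
mudstone: 2524 kg/m³ × 9.80665 m/s² × 4890 m = 1.210×10^8 Pa = 1.210×10^5 kPa
coal seam: 1323 kg/m³ × 9.80665 m/s² × 71 m = 9.212×10^5 Pa = 921.2 kPa
Total = 16467 + 1.210×10^5 + 921.2 = 1.3843×10^5 kPa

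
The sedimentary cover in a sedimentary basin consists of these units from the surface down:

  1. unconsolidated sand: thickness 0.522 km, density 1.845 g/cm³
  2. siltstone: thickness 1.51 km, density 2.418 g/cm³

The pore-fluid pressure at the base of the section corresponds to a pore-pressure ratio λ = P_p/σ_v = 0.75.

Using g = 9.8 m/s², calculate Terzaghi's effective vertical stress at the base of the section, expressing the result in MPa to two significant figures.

Overburden (lithostatic) stress σ_v:
unconsolidated sand: 1845 kg/m³ × 9.8 m/s² × 522 m = 9.438×10^6 Pa = 9.438 MPa
siltstone: 2418 kg/m³ × 9.8 m/s² × 1510 m = 3.578×10^7 Pa = 35.78 MPa
Total = 9.438 + 35.78 = 45.220 MPa
Pore pressure P_p = λ·σ_v = 0.75 × 45.22 MPa = 33.91 MPa
Effective stress σ' = σ_v − P_p = 45.22 − 33.91 = 11.305 MPa

11 MPa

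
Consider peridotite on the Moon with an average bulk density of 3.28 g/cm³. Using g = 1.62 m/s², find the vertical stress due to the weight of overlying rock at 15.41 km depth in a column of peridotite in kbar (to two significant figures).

0.82 kbar

peridotite: 3280 kg/m³ × 1.62 m/s² × 15410 m = 8.188×10^7 Pa = 0.8188 kbar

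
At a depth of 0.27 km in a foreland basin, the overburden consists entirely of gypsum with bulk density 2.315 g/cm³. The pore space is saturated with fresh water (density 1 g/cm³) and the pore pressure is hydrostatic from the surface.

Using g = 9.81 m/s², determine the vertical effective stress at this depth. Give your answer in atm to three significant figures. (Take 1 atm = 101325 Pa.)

34.4 atm

Overburden (lithostatic) stress σ_v:
gypsum: 2315 kg/m³ × 9.81 m/s² × 270 m = 6.132×10^6 Pa = 6.132 MPa
Pore pressure P_p = 1000 kg/m³ × 9.81 m/s² × 270 m = 2.649×10^6 Pa = 2.649 MPa
Effective stress σ' = σ_v − P_p = 6.132 − 2.649 = 3.4830 MPa = 34.375 atm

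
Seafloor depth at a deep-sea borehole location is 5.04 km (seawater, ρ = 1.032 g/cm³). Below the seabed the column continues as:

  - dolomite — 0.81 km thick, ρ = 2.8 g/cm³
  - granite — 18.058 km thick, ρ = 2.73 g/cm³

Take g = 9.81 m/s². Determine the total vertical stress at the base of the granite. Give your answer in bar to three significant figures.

5570 bar

seawater: 1032 kg/m³ × 9.81 m/s² × 5040 m = 5.102×10^7 Pa = 510.2 bar
dolomite: 2800 kg/m³ × 9.81 m/s² × 810 m = 2.225×10^7 Pa = 222.5 bar
granite: 2730 kg/m³ × 9.81 m/s² × 18058 m = 4.836×10^8 Pa = 4836 bar
Total = 510.2 + 222.5 + 4836 = 5568.9 bar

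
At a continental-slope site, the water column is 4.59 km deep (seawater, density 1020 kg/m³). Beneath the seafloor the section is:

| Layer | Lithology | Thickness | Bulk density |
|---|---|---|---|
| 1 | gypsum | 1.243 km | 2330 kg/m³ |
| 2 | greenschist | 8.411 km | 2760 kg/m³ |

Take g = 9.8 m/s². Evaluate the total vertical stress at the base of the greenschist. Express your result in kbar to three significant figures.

3.02 kbar

seawater: 1020 kg/m³ × 9.8 m/s² × 4590 m = 4.588×10^7 Pa = 0.4588 kbar
gypsum: 2330 kg/m³ × 9.8 m/s² × 1243 m = 2.838×10^7 Pa = 0.2838 kbar
greenschist: 2760 kg/m³ × 9.8 m/s² × 8411 m = 2.275×10^8 Pa = 2.275 kbar
Total = 0.4588 + 0.2838 + 2.275 = 3.0177 kbar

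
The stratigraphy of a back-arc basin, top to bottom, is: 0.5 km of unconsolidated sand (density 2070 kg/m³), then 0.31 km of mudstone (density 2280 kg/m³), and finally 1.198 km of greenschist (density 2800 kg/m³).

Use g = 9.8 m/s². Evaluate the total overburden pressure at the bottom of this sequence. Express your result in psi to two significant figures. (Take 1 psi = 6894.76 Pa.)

unconsolidated sand: 2070 kg/m³ × 9.8 m/s² × 500 m = 1.014×10^7 Pa = 1471 psi
mudstone: 2280 kg/m³ × 9.8 m/s² × 310 m = 6.927×10^6 Pa = 1005 psi
greenschist: 2800 kg/m³ × 9.8 m/s² × 1198 m = 3.287×10^7 Pa = 4768 psi
Total = 1471 + 1005 + 4768 = 7243.6 psi

7200 psi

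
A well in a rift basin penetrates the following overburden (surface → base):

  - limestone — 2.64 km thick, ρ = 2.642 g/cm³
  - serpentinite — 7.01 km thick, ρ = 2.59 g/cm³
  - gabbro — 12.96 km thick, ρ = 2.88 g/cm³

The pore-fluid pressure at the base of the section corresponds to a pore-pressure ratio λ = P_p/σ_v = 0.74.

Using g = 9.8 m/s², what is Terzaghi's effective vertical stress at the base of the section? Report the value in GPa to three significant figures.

0.159 GPa

Overburden (lithostatic) stress σ_v:
limestone: 2642 kg/m³ × 9.8 m/s² × 2640 m = 6.835×10^7 Pa = 68.35 MPa
serpentinite: 2590 kg/m³ × 9.8 m/s² × 7010 m = 1.779×10^8 Pa = 177.9 MPa
gabbro: 2880 kg/m³ × 9.8 m/s² × 12960 m = 3.658×10^8 Pa = 365.8 MPa
Total = 68.35 + 177.9 + 365.8 = 612.06 MPa
Pore pressure P_p = λ·σ_v = 0.74 × 612.1 MPa = 452.9 MPa
Effective stress σ' = σ_v − P_p = 612.1 − 452.9 = 159.14 MPa = 0.15914 GPa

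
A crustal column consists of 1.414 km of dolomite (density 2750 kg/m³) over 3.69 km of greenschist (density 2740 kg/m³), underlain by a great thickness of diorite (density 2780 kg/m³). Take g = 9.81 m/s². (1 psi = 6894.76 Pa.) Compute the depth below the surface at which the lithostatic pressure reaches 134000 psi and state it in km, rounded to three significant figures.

Pressure at base of upper layers: 2750×9.81×1414 + 2740×9.81×3690 = 1.373×10^8 Pa = 19918 psi
Remaining pressure to be supplied by diorite: 9.239×10^8 − 1.373×10^8 = 7.866×10^8 Pa
Additional depth in diorite = 7.866×10^8 Pa / (2780 kg/m³ × 9.81 m/s²) = 28842 m
Total depth = 5104 m + 28842 m = 33946 m
= 33.946 km

33.9 km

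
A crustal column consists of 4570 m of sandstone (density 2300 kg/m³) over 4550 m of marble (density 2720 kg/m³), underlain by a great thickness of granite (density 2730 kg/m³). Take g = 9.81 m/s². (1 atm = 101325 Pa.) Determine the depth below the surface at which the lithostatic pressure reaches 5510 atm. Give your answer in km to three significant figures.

Pressure at base of upper layers: 2300×9.81×4570 + 2720×9.81×4550 = 2.245×10^8 Pa = 2216 atm
Remaining pressure to be supplied by granite: 5.583×10^8 − 2.245×10^8 = 3.338×10^8 Pa
Additional depth in granite = 3.338×10^8 Pa / (2730 kg/m³ × 9.81 m/s²) = 12463 m
Total depth = 9120 m + 12463 m = 21583 m
= 21.583 km

21.6 km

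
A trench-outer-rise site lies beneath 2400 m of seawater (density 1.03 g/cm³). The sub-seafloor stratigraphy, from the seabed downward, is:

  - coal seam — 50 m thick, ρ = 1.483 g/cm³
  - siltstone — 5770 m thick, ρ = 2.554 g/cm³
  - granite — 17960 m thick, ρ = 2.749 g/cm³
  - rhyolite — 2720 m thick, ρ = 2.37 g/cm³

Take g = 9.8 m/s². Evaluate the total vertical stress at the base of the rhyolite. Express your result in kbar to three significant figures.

seawater: 1030 kg/m³ × 9.8 m/s² × 2400 m = 2.423×10^7 Pa = 0.2423 kbar
coal seam: 1483 kg/m³ × 9.8 m/s² × 50 m = 7.267×10^5 Pa = 7.267×10^-3 kbar
siltstone: 2554 kg/m³ × 9.8 m/s² × 5770 m = 1.444×10^8 Pa = 1.444 kbar
granite: 2749 kg/m³ × 9.8 m/s² × 17960 m = 4.838×10^8 Pa = 4.838 kbar
rhyolite: 2370 kg/m³ × 9.8 m/s² × 2720 m = 6.317×10^7 Pa = 0.6317 kbar
Total = 0.2423 + 7.267×10^-3 + 1.444 + 4.838 + 0.6317 = 7.1639 kbar

7.16 kbar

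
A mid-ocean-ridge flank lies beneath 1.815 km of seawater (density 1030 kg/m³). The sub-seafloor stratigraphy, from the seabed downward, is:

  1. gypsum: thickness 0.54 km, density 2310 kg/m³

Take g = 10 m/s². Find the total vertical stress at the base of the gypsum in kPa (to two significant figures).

31000 kPa

seawater: 1030 kg/m³ × 10 m/s² × 1815 m = 1.869×10^7 Pa = 18694 kPa
gypsum: 2310 kg/m³ × 10 m/s² × 540 m = 1.247×10^7 Pa = 12474 kPa
Total = 18694 + 12474 = 31168 kPa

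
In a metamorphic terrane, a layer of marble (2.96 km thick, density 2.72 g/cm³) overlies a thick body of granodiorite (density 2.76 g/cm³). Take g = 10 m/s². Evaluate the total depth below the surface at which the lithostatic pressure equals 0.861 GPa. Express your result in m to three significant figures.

Pressure at base of upper layers: 2720×10×2960 = 8.051×10^7 Pa = 0.08051 GPa
Remaining pressure to be supplied by granodiorite: 8.610×10^8 − 8.051×10^7 = 7.805×10^8 Pa
Additional depth in granodiorite = 7.805×10^8 Pa / (2760 kg/m³ × 10 m/s²) = 28279 m
Total depth = 2960 m + 28279 m = 31239 m

31200 m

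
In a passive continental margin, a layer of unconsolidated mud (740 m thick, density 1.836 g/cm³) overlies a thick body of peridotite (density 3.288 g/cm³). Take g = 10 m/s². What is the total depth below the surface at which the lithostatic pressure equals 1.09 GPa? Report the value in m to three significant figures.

33500 m

Pressure at base of upper layers: 1836×10×740 = 1.359×10^7 Pa = 0.01359 GPa
Remaining pressure to be supplied by peridotite: 1.090×10^9 − 1.359×10^7 = 1.076×10^9 Pa
Additional depth in peridotite = 1.076×10^9 Pa / (3288 kg/m³ × 10 m/s²) = 32738 m
Total depth = 740 m + 32738 m = 33478 m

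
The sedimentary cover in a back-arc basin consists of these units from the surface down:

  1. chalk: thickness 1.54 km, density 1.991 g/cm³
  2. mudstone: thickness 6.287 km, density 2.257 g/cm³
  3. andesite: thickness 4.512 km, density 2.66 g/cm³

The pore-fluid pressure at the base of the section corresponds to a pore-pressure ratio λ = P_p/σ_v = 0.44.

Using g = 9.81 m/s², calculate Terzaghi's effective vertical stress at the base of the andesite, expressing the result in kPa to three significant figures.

Overburden (lithostatic) stress σ_v:
chalk: 1991 kg/m³ × 9.81 m/s² × 1540 m = 3.008×10^7 Pa = 30.08 MPa
mudstone: 2257 kg/m³ × 9.81 m/s² × 6287 m = 1.392×10^8 Pa = 139.2 MPa
andesite: 2660 kg/m³ × 9.81 m/s² × 4512 m = 1.177×10^8 Pa = 117.7 MPa
Total = 30.08 + 139.2 + 117.7 = 287.02 MPa
Pore pressure P_p = λ·σ_v = 0.44 × 287.0 MPa = 126.3 MPa
Effective stress σ' = σ_v − P_p = 287.0 − 126.3 = 160.73 MPa = 1.6073×10^5 kPa

161000 kPa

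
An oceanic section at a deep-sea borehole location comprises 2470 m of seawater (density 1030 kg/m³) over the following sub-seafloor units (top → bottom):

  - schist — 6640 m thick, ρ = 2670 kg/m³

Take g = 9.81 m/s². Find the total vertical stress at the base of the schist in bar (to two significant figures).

seawater: 1030 kg/m³ × 9.81 m/s² × 2470 m = 2.496×10^7 Pa = 249.6 bar
schist: 2670 kg/m³ × 9.81 m/s² × 6640 m = 1.739×10^8 Pa = 1739 bar
Total = 249.6 + 1739 = 1988.8 bar

2000 bar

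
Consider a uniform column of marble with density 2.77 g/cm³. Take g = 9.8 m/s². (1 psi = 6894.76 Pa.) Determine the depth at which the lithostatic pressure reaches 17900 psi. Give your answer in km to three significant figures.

h = P/(ρg) = 17900 psi / (2770 kg/m³ × 9.8 m/s²) = 1.234×10^8 Pa / 27146 Pa/m = 4546.4 m
= 4.5464 km

4.55 km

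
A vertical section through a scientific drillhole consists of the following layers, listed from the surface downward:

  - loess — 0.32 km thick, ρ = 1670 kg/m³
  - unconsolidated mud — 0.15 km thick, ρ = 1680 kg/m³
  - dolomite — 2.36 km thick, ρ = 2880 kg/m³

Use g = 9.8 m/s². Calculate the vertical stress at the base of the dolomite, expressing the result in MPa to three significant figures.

74.3 MPa

loess: 1670 kg/m³ × 9.8 m/s² × 320 m = 5.237×10^6 Pa = 5.237 MPa
unconsolidated mud: 1680 kg/m³ × 9.8 m/s² × 150 m = 2.470×10^6 Pa = 2.470 MPa
dolomite: 2880 kg/m³ × 9.8 m/s² × 2360 m = 6.661×10^7 Pa = 66.61 MPa
Total = 5.237 + 2.470 + 66.61 = 74.315 MPa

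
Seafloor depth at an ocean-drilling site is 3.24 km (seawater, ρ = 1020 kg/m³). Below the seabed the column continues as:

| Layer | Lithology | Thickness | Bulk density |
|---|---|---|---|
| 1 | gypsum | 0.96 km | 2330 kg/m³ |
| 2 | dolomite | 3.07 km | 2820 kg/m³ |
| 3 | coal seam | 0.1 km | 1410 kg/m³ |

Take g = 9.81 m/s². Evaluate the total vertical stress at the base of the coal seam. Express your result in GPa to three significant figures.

0.141 GPa

seawater: 1020 kg/m³ × 9.81 m/s² × 3240 m = 3.242×10^7 Pa = 0.03242 GPa
gypsum: 2330 kg/m³ × 9.81 m/s² × 960 m = 2.194×10^7 Pa = 0.02194 GPa
dolomite: 2820 kg/m³ × 9.81 m/s² × 3070 m = 8.493×10^7 Pa = 0.08493 GPa
coal seam: 1410 kg/m³ × 9.81 m/s² × 100 m = 1.383×10^6 Pa = 1.383×10^-3 GPa
Total = 0.03242 + 0.02194 + 0.08493 + 1.383×10^-3 = 0.14068 GPa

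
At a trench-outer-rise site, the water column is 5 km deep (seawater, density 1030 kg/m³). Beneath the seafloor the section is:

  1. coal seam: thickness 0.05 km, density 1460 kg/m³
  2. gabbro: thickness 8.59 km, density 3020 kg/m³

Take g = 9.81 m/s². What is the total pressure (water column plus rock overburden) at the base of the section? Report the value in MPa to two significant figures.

seawater: 1030 kg/m³ × 9.81 m/s² × 5000 m = 5.052×10^7 Pa = 50.52 MPa
coal seam: 1460 kg/m³ × 9.81 m/s² × 50 m = 7.161×10^5 Pa = 0.7161 MPa
gabbro: 3020 kg/m³ × 9.81 m/s² × 8590 m = 2.545×10^8 Pa = 254.5 MPa
Total = 50.52 + 0.7161 + 254.5 = 305.73 MPa

310 MPa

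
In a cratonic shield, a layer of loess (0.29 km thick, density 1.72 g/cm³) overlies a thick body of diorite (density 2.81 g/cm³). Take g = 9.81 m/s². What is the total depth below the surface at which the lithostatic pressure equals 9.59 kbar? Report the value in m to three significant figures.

34900 m

Pressure at base of upper layers: 1720×9.81×290 = 4.893×10^6 Pa = 0.04893 kbar
Remaining pressure to be supplied by diorite: 9.590×10^8 − 4.893×10^6 = 9.541×10^8 Pa
Additional depth in diorite = 9.541×10^8 Pa / (2810 kg/m³ × 9.81 m/s²) = 34612 m
Total depth = 290 m + 34612 m = 34902 m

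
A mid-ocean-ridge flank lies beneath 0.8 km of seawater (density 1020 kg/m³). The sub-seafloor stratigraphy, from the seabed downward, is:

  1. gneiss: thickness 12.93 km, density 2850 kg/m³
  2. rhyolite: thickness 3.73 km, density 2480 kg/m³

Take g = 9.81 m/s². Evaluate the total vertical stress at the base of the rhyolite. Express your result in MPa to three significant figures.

460 MPa

seawater: 1020 kg/m³ × 9.81 m/s² × 800 m = 8.005×10^6 Pa = 8.005 MPa
gneiss: 2850 kg/m³ × 9.81 m/s² × 12930 m = 3.615×10^8 Pa = 361.5 MPa
rhyolite: 2480 kg/m³ × 9.81 m/s² × 3730 m = 9.075×10^7 Pa = 90.75 MPa
Total = 8.005 + 361.5 + 90.75 = 460.25 MPa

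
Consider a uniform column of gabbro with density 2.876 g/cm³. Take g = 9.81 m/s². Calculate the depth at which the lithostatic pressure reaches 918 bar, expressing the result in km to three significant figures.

h = P/(ρg) = 918 bar / (2876 kg/m³ × 9.81 m/s²) = 9.180×10^7 Pa / 28214 Pa/m = 3253.8 m
= 3.2538 km

3.25 km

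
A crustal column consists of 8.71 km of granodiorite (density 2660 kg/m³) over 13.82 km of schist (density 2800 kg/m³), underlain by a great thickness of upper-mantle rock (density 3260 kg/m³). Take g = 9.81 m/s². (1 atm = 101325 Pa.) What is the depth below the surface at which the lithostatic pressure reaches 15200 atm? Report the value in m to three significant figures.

51700 m

Pressure at base of upper layers: 2660×9.81×8710 + 2800×9.81×13820 = 6.069×10^8 Pa = 5990 atm
Remaining pressure to be supplied by upper-mantle rock: 1.540×10^9 − 6.069×10^8 = 9.332×10^8 Pa
Additional depth in upper-mantle rock = 9.332×10^8 Pa / (3260 kg/m³ × 9.81 m/s²) = 29182 m
Total depth = 22530 m + 29182 m = 51712 m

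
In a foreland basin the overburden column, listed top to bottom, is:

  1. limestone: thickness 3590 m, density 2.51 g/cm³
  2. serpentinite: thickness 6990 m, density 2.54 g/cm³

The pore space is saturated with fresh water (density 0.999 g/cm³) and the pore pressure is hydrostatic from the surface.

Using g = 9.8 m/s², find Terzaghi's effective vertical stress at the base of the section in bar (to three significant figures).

1590 bar

Overburden (lithostatic) stress σ_v:
limestone: 2510 kg/m³ × 9.8 m/s² × 3590 m = 8.831×10^7 Pa = 88.31 MPa
serpentinite: 2540 kg/m³ × 9.8 m/s² × 6990 m = 1.740×10^8 Pa = 174.0 MPa
Total = 88.31 + 174.0 = 262.30 MPa
Pore pressure P_p = 999 kg/m³ × 9.8 m/s² × 10580 m = 1.036×10^8 Pa = 103.6 MPa
Effective stress σ' = σ_v − P_p = 262.3 − 103.6 = 158.72 MPa = 1587.2 bar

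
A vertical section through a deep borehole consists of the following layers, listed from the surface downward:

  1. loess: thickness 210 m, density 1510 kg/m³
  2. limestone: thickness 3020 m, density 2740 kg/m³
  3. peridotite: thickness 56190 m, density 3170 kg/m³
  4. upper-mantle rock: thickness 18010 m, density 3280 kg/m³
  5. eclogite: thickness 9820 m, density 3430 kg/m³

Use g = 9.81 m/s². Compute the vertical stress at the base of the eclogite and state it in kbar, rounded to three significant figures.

loess: 1510 kg/m³ × 9.81 m/s² × 210 m = 3.111×10^6 Pa = 0.03111 kbar
limestone: 2740 kg/m³ × 9.81 m/s² × 3020 m = 8.118×10^7 Pa = 0.8118 kbar
peridotite: 3170 kg/m³ × 9.81 m/s² × 56190 m = 1.747×10^9 Pa = 17.47 kbar
upper-mantle rock: 3280 kg/m³ × 9.81 m/s² × 18010 m = 5.795×10^8 Pa = 5.795 kbar
eclogite: 3430 kg/m³ × 9.81 m/s² × 9820 m = 3.304×10^8 Pa = 3.304 kbar
Total = 0.03111 + 0.8118 + 17.47 + 5.795 + 3.304 = 27.416 kbar

27.4 kbar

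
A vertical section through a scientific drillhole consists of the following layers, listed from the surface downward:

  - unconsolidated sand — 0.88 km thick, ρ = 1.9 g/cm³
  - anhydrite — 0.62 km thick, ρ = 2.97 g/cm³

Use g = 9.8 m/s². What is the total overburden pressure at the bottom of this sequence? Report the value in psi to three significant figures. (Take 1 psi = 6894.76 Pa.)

unconsolidated sand: 1900 kg/m³ × 9.8 m/s² × 880 m = 1.639×10^7 Pa = 2377 psi
anhydrite: 2970 kg/m³ × 9.8 m/s² × 620 m = 1.805×10^7 Pa = 2617 psi
Total = 2377 + 2617 = 4993.8 psi

4990 psi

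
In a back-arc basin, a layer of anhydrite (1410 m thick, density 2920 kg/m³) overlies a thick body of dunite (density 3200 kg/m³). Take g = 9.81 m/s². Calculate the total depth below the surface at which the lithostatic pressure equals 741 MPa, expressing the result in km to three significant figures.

Pressure at base of upper layers: 2920×9.81×1410 = 4.039×10^7 Pa = 40.39 MPa
Remaining pressure to be supplied by dunite: 7.410×10^8 − 4.039×10^7 = 7.006×10^8 Pa
Additional depth in dunite = 7.006×10^8 Pa / (3200 kg/m³ × 9.81 m/s²) = 22318 m
Total depth = 1410 m + 22318 m = 23728 m
= 23.728 km

23.7 km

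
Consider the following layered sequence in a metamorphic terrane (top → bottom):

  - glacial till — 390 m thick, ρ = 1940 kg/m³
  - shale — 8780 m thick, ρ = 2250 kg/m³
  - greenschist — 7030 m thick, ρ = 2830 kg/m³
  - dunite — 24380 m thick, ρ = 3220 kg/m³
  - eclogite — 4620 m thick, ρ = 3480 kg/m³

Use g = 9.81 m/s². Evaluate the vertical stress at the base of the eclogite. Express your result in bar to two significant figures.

13000 bar

glacial till: 1940 kg/m³ × 9.81 m/s² × 390 m = 7.422×10^6 Pa = 74.22 bar
shale: 2250 kg/m³ × 9.81 m/s² × 8780 m = 1.938×10^8 Pa = 1938 bar
greenschist: 2830 kg/m³ × 9.81 m/s² × 7030 m = 1.952×10^8 Pa = 1952 bar
dunite: 3220 kg/m³ × 9.81 m/s² × 24380 m = 7.701×10^8 Pa = 7701 bar
eclogite: 3480 kg/m³ × 9.81 m/s² × 4620 m = 1.577×10^8 Pa = 1577 bar
Total = 74.22 + 1938 + 1952 + 7701 + 1577 = 13242 bar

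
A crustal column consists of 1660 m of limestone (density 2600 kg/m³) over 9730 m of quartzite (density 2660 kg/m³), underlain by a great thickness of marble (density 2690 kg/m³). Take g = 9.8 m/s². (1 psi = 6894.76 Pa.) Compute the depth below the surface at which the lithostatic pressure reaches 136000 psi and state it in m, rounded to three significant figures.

Pressure at base of upper layers: 2600×9.8×1660 + 2660×9.8×9730 = 2.959×10^8 Pa = 42922 psi
Remaining pressure to be supplied by marble: 9.377×10^8 − 2.959×10^8 = 6.417×10^8 Pa
Additional depth in marble = 6.417×10^8 Pa / (2690 kg/m³ × 9.8 m/s²) = 24344 m
Total depth = 11390 m + 24344 m = 35734 m

35700 m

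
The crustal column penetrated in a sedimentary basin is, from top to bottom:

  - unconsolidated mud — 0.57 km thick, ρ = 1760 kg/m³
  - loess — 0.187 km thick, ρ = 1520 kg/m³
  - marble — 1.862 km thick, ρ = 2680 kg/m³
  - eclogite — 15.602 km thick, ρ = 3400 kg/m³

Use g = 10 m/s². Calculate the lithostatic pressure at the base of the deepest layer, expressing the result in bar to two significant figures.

5900 bar

unconsolidated mud: 1760 kg/m³ × 10 m/s² × 570 m = 1.003×10^7 Pa = 100.3 bar
loess: 1520 kg/m³ × 10 m/s² × 187 m = 2.842×10^6 Pa = 28.42 bar
marble: 2680 kg/m³ × 10 m/s² × 1862 m = 4.990×10^7 Pa = 499.0 bar
eclogite: 3400 kg/m³ × 10 m/s² × 15602 m = 5.305×10^8 Pa = 5305 bar
Total = 100.3 + 28.42 + 499.0 + 5305 = 5932.4 bar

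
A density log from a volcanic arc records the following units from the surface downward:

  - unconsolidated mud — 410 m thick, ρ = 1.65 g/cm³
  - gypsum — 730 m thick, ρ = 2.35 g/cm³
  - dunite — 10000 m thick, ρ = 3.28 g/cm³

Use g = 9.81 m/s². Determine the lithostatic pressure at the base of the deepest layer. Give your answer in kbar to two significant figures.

unconsolidated mud: 1650 kg/m³ × 9.81 m/s² × 410 m = 6.636×10^6 Pa = 0.06636 kbar
gypsum: 2350 kg/m³ × 9.81 m/s² × 730 m = 1.683×10^7 Pa = 0.1683 kbar
dunite: 3280 kg/m³ × 9.81 m/s² × 10000 m = 3.218×10^8 Pa = 3.218 kbar
Total = 0.06636 + 0.1683 + 3.218 = 3.4523 kbar

3.5 kbar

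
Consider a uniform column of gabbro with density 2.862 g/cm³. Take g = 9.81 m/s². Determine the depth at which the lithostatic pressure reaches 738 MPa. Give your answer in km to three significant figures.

h = P/(ρg) = 738 MPa / (2862 kg/m³ × 9.81 m/s²) = 7.380×10^8 Pa / 28076 Pa/m = 26286 m
= 26.286 km

26.3 km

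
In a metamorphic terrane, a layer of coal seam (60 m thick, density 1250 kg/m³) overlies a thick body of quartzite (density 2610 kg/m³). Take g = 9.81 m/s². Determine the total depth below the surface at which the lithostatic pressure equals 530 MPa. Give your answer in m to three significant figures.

Pressure at base of upper layers: 1250×9.81×60 = 7.357×10^5 Pa = 0.7358 MPa
Remaining pressure to be supplied by quartzite: 5.300×10^8 − 7.357×10^5 = 5.293×10^8 Pa
Additional depth in quartzite = 5.293×10^8 Pa / (2610 kg/m³ × 9.81 m/s²) = 20671 m
Total depth = 60 m + 20671 m = 20731 m

20700 m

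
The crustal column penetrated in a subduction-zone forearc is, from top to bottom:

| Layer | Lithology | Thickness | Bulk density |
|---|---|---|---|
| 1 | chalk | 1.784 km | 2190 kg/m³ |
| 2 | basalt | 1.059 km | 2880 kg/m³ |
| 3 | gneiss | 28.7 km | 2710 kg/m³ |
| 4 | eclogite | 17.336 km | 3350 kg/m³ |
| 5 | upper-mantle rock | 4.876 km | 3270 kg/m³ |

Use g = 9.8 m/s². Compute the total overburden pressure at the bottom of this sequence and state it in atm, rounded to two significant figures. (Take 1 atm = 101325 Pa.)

chalk: 2190 kg/m³ × 9.8 m/s² × 1784 m = 3.829×10^7 Pa = 377.9 atm
basalt: 2880 kg/m³ × 9.8 m/s² × 1059 m = 2.989×10^7 Pa = 295.0 atm
gneiss: 2710 kg/m³ × 9.8 m/s² × 28700 m = 7.622×10^8 Pa = 7522 atm
eclogite: 3350 kg/m³ × 9.8 m/s² × 17336 m = 5.691×10^8 Pa = 5617 atm
upper-mantle rock: 3270 kg/m³ × 9.8 m/s² × 4876 m = 1.563×10^8 Pa = 1542 atm
Total = 377.9 + 295.0 + 7522 + 5617 + 1542 = 15354 atm

15000 atm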